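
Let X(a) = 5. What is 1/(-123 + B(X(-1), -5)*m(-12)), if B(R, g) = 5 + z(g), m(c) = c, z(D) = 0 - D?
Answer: -1/243 ≈ -0.0041152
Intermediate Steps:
z(D) = -D
B(R, g) = 5 - g
1/(-123 + B(X(-1), -5)*m(-12)) = 1/(-123 + (5 - 1*(-5))*(-12)) = 1/(-123 + (5 + 5)*(-12)) = 1/(-123 + 10*(-12)) = 1/(-123 - 120) = 1/(-243) = -1/243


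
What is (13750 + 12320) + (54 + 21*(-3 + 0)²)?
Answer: 26313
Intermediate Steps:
(13750 + 12320) + (54 + 21*(-3 + 0)²) = 26070 + (54 + 21*(-3)²) = 26070 + (54 + 21*9) = 26070 + (54 + 189) = 26070 + 243 = 26313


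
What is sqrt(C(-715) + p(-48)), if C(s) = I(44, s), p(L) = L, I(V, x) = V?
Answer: 2*I ≈ 2.0*I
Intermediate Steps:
C(s) = 44
sqrt(C(-715) + p(-48)) = sqrt(44 - 48) = sqrt(-4) = 2*I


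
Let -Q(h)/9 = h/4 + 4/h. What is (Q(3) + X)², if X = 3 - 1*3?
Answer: 5625/16 ≈ 351.56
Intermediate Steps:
Q(h) = -36/h - 9*h/4 (Q(h) = -9*(h/4 + 4/h) = -9*(4/h + h/4) = -36/h - 9*h/4)
X = 0 (X = 3 - 3 = 0)
(Q(3) + X)² = ((-36/3 - 9/4*3) + 0)² = ((-36*⅓ - 27/4) + 0)² = ((-12 - 27/4) + 0)² = (-75/4 + 0)² = (-75/4)² = 5625/16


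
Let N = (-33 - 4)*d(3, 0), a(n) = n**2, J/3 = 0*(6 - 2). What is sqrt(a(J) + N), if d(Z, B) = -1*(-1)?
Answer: I*sqrt(37) ≈ 6.0828*I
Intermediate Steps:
d(Z, B) = 1
J = 0 (J = 3*(0*(6 - 2)) = 3*(0*4) = 3*0 = 0)
N = -37 (N = (-33 - 4)*1 = -37*1 = -37)
sqrt(a(J) + N) = sqrt(0**2 - 37) = sqrt(0 - 37) = sqrt(-37) = I*sqrt(37)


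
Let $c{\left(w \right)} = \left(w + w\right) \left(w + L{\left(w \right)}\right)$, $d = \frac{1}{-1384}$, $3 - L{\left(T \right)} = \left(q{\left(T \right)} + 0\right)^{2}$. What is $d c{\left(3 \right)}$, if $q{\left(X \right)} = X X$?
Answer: $\frac{225}{692} \approx 0.32514$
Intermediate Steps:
$q{\left(X \right)} = X^{2}$
$L{\left(T \right)} = 3 - T^{4}$ ($L{\left(T \right)} = 3 - \left(T^{2} + 0\right)^{2} = 3 - \left(T^{2}\right)^{2} = 3 - T^{4}$)
$d = - \frac{1}{1384} \approx -0.00072254$
$c{\left(w \right)} = 2 w \left(3 + w - w^{4}\right)$ ($c{\left(w \right)} = \left(w + w\right) \left(w - \left(-3 + w^{4}\right)\right) = 2 w \left(3 + w - w^{4}\right)$)
$d c{\left(3 \right)} = - \frac{2 \cdot 3 \left(3 + 3 - 3^{4}\right)}{1384} = - \frac{2 \cdot 3 \left(3 + 3 - 81\right)}{1384} = - \frac{2 \cdot 3 \left(-75\right)}{1384} = \left(- \frac{1}{1384}\right) \left(-450\right) = \frac{225}{692}$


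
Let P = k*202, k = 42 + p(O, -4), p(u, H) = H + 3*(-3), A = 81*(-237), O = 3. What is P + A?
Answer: -13339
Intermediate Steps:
A = -19197
p(u, H) = -9 + H (p(u, H) = H - 9 = -9 + H)
k = 29 (k = 42 + (-9 - 4) = 42 - 13 = 29)
P = 5858 (P = 29*202 = 5858)
P + A = 5858 - 19197 = -13339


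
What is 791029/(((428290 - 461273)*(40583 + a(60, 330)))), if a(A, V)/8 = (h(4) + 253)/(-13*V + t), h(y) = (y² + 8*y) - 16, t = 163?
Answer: -3264576683/5524116889063 ≈ -0.00059097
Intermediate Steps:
h(y) = -16 + y² + 8*y
a(A, V) = 2280/(163 - 13*V) (a(A, V) = 8*(((-16 + 4² + 8*4) + 253)/(-13*V + 163)) = 8*(((-16 + 16 + 32) + 253)/(163 - 13*V)) = 8*((32 + 253)/(163 - 13*V)) = 8*(285/(163 - 13*V)) = 2280/(163 - 13*V))
791029/(((428290 - 461273)*(40583 + a(60, 330)))) = 791029/(((428290 - 461273)*(40583 - 2280/(-163 + 13*330)))) = 791029/((-32983*(40583 - 2280/(-163 + 4290)))) = 791029/((-32983*(40583 - 2280/4127))) = 791029/((-32983*167483761/4127)) = 791029/(-5524116889063/4127) = 791029*(-4127/5524116889063) = -3264576683/5524116889063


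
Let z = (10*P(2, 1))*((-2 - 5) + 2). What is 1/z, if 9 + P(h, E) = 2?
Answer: 1/350 ≈ 0.0028571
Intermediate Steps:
P(h, E) = -7 (P(h, E) = -9 + 2 = -7)
z = 350 (z = (10*(-7))*((-2 - 5) + 2) = -70*(-7 + 2) = -70*(-5) = 350)
1/z = 1/350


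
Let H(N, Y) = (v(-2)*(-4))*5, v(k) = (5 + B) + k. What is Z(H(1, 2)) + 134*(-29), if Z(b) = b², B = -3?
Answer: -3886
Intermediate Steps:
v(k) = 2 + k (v(k) = (5 - 3) + k = 2 + k)
H(N, Y) = 0 (H(N, Y) = ((2 - 2)*(-4))*5 = (0*(-4))*5 = 0*5 = 0)
Z(H(1, 2)) + 134*(-29) = 0² + 134*(-29) = 0 - 3886 = -3886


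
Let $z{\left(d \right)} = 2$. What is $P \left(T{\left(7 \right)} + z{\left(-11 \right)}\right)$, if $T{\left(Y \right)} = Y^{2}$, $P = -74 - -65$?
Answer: $-459$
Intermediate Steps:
$P = -9$ ($P = -74 + 65 = -9$)
$P \left(T{\left(7 \right)} + z{\left(-11 \right)}\right) = - 9 \left(7^{2} + 2\right) = - 9 \left(49 + 2\right) = \left(-9\right) 51 = -459$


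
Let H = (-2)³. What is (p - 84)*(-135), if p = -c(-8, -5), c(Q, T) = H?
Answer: 10260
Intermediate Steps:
H = -8
c(Q, T) = -8
p = 8 (p = -1*(-8) = 8)
(p - 84)*(-135) = (8 - 84)*(-135) = -76*(-135) = 10260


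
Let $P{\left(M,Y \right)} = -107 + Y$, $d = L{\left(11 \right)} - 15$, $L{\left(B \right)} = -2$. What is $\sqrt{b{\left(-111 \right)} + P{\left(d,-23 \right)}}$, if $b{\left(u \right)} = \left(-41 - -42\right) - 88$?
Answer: $i \sqrt{217} \approx 14.731 i$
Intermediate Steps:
$b{\left(u \right)} = -87$ ($b{\left(u \right)} = \left(-41 + 42\right) - 88 = 1 - 88 = -87$)
$d = -17$ ($d = -2 - 15 = -17$)
$\sqrt{b{\left(-111 \right)} + P{\left(d,-23 \right)}} = \sqrt{-87 - 130} = \sqrt{-217} = i \sqrt{217}$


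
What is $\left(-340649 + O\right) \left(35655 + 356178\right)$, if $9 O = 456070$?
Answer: $-113621600027$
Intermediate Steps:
$O = \frac{456070}{9}$ ($O = \frac{1}{9} \cdot 456070 = \frac{456070}{9} \approx 50674.0$)
$\left(-340649 + O\right) \left(35655 + 356178\right) = \left(-340649 + \frac{456070}{9}\right) \left(35655 + 356178\right) = \left(- \frac{2609771}{9}\right) 391833 = -113621600027$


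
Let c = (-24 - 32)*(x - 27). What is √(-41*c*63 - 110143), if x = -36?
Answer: I*√9222967 ≈ 3036.9*I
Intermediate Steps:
c = 3528 (c = (-24 - 32)*(-36 - 27) = -56*(-63) = 3528)
√(-41*c*63 - 110143) = √(-41*3528*63 - 110143) = √(-144648*63 - 110143) = √(-9112824 - 110143) = √(-9222967) = I*√9222967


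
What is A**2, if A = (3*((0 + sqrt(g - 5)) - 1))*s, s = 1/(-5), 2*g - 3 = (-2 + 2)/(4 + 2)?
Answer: 9*(2 - I*sqrt(14))**2/100 ≈ -0.9 - 1.347*I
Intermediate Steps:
g = 3/2 (g = 3/2 + ((-2 + 2)/(4 + 2))/2 = 3/2 + (0/6)/2 = 3/2 + (0*(1/6))/2 = 3/2 + (1/2)*0 = 3/2 + 0 = 3/2 ≈ 1.5000)
s = -1/5 ≈ -0.20000
A = 3/5 - 3*I*sqrt(14)/10 (A = (3*((0 + sqrt(3/2 - 5)) - 1))*(-1/5) = (3*((0 + sqrt(-7/2)) - 1))*(-1/5) = (3*((0 + I*sqrt(14)/2) - 1))*(-1/5) = (3*(I*sqrt(14)/2 - 1))*(-1/5) = (3*(-1 + I*sqrt(14)/2))*(-1/5) = (-3 + 3*I*sqrt(14)/2)*(-1/5) = 3/5 - 3*I*sqrt(14)/10 ≈ 0.6 - 1.1225*I)
A**2 = (3/5 - 3*I*sqrt(14)/10)**2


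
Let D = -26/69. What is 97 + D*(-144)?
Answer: 3479/23 ≈ 151.26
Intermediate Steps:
D = -26/69 (D = -26*1/69 = -26/69 ≈ -0.37681)
97 + D*(-144) = 97 - 26/69*(-144) = 97 + 1248/23 = 3479/23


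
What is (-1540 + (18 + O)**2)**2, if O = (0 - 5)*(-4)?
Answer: 9216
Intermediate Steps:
O = 20 (O = -5*(-4) = 20)
(-1540 + (18 + O)**2)**2 = (-1540 + (18 + 20)**2)**2 = (-1540 + 38**2)**2 = (-1540 + 1444)**2 = (-96)**2 = 9216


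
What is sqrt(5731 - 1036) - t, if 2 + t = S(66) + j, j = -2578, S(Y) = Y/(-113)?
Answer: 291606/113 + sqrt(4695) ≈ 2649.1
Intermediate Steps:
S(Y) = -Y/113 (S(Y) = Y*(-1/113) = -Y/113)
t = -291606/113 (t = -2 + (-1/113*66 - 2578) = -2 + (-66/113 - 2578) = -2 - 291380/113 = -291606/113 ≈ -2580.6)
sqrt(5731 - 1036) - t = sqrt(5731 - 1036) - 1*(-291606/113) = sqrt(4695) + 291606/113 = 291606/113 + sqrt(4695)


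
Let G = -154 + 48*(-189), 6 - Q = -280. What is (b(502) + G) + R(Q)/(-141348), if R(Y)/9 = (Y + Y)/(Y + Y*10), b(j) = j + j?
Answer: -2130632639/259138 ≈ -8222.0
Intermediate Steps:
Q = 286 (Q = 6 - 1*(-280) = 6 + 280 = 286)
G = -9226 (G = -154 - 9072 = -9226)
b(j) = 2*j
R(Y) = 18/11 (R(Y) = 9*((Y + Y)/(Y + Y*10)) = 9*((2*Y)/(Y + 10*Y)) = 9*((2*Y)/((11*Y))) = 9*((2*Y)*(1/(11*Y))) = 9*(2/11) = 18/11)
(b(502) + G) + R(Q)/(-141348) = (2*502 - 9226) + (18/11)/(-141348) = (1004 - 9226) + (18/11)*(-1/141348) = -8222 - 3/259138 = -2130632639/259138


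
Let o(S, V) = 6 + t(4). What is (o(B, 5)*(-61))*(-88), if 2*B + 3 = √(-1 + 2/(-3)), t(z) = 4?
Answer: 53680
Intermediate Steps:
B = -3/2 + I*√15/6 (B = -3/2 + √(-1 + 2/(-3))/2 = -3/2 + √(-1 + 2*(-⅓))/2 = -3/2 + √(-1 - ⅔)/2 = -3/2 + √(-5/3)/2 = -3/2 + (I*√15/3)/2 = -3/2 + I*√15/6 ≈ -1.5 + 0.6455*I)
o(S, V) = 10 (o(S, V) = 6 + 4 = 10)
(o(B, 5)*(-61))*(-88) = (10*(-61))*(-88) = -610*(-88) = 53680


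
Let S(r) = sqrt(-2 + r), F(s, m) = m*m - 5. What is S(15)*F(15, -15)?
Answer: 220*sqrt(13) ≈ 793.22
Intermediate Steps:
F(s, m) = -5 + m**2 (F(s, m) = m**2 - 5 = -5 + m**2)
S(15)*F(15, -15) = sqrt(-2 + 15)*(-5 + (-15)**2) = sqrt(13)*(-5 + 225) = sqrt(13)*220 = 220*sqrt(13)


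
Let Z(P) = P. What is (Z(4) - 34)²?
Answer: 900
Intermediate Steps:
(Z(4) - 34)² = (4 - 34)² = (-30)² = 900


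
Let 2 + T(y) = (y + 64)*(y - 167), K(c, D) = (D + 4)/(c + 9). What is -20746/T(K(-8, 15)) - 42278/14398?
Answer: -55181650/44223457 ≈ -1.2478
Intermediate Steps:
K(c, D) = (4 + D)/(9 + c)
T(y) = -2 + (-167 + y)*(64 + y) (T(y) = -2 + (y + 64)*(y - 167) = -2 + (64 + y)*(-167 + y) = -2 + (-167 + y)*(64 + y))
-20746/T(K(-8, 15)) - 42278/14398 = -20746/(-10690 + ((4 + 15)/(9 - 8))**2 - 103*(4 + 15)/(9 - 8)) - 42278/14398 = -20746/(-10690 + (19/1)**2 - 103*19/1) - 42278*1/14398 = -20746/(-10690 + (1*19)**2 - 103*19) - 21139/7199 = -20746/(-10690 + 19**2 - 103*19) - 21139/7199 = -20746/(-10690 + 361 - 1957) - 21139/7199 = -20746/(-12286) - 21139/7199 = -20746*(-1/12286) - 21139/7199 = 10373/6143 - 21139/7199 = -55181650/44223457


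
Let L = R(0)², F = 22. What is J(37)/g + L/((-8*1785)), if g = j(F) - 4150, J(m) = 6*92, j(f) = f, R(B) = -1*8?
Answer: -42431/307020 ≈ -0.13820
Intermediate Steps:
R(B) = -8
J(m) = 552
L = 64 (L = (-8)² = 64)
g = -4128 (g = 22 - 4150 = -4128)
J(37)/g + L/((-8*1785)) = 552/(-4128) + 64/((-8*1785)) = 552*(-1/4128) + 64/(-14280) = -23/172 + 64*(-1/14280) = -23/172 - 8/1785 = -42431/307020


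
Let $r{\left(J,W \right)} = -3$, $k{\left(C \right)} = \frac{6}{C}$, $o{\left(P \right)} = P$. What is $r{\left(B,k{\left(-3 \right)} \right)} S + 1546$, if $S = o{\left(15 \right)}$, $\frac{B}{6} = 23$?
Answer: $1501$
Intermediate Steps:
$B = 138$ ($B = 6 \cdot 23 = 138$)
$S = 15$
$r{\left(B,k{\left(-3 \right)} \right)} S + 1546 = \left(-3\right) 15 + 1546 = -45 + 1546 = 1501$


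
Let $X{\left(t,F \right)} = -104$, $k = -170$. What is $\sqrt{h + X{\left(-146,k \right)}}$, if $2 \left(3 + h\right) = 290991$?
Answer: $\frac{\sqrt{581554}}{2} \approx 381.3$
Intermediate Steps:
$h = \frac{290985}{2}$ ($h = -3 + \frac{1}{2} \cdot 290991 = -3 + \frac{290991}{2} = \frac{290985}{2} \approx 1.4549 \cdot 10^{5}$)
$\sqrt{h + X{\left(-146,k \right)}} = \sqrt{\frac{290985}{2} - 104} = \sqrt{\frac{290777}{2}} = \frac{\sqrt{581554}}{2}$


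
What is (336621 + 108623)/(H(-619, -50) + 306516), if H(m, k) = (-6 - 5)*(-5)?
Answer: 445244/306571 ≈ 1.4523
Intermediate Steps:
H(m, k) = 55 (H(m, k) = -11*(-5) = 55)
(336621 + 108623)/(H(-619, -50) + 306516) = (336621 + 108623)/(55 + 306516) = 445244/306571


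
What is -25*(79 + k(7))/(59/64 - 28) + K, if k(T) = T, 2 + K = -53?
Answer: 42285/1733 ≈ 24.400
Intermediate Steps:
K = -55 (K = -2 - 53 = -55)
-25*(79 + k(7))/(59/64 - 28) + K = -25*(79 + 7)/(59/64 - 28) - 55 = -2150/(59*(1/64) - 28) - 55 = -2150/(59/64 - 28) - 55 = -2150/(-1733/64) - 55 = -2150*(-64)/1733 - 55 = -25*(-5504/1733) - 55 = 137600/1733 - 55 = 42285/1733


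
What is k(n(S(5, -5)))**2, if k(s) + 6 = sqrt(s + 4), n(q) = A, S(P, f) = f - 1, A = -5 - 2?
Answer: (6 - I*sqrt(3))**2 ≈ 33.0 - 20.785*I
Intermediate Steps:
A = -7
S(P, f) = -1 + f
n(q) = -7
k(s) = -6 + sqrt(4 + s) (k(s) = -6 + sqrt(s + 4) = -6 + sqrt(4 + s))
k(n(S(5, -5)))**2 = (-6 + sqrt(4 - 7))**2 = (-6 + sqrt(-3))**2 = (-6 + I*sqrt(3))**2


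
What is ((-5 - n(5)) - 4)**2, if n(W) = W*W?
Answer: 1156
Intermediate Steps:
n(W) = W**2
((-5 - n(5)) - 4)**2 = ((-5 - 1*5**2) - 4)**2 = ((-5 - 1*25) - 4)**2 = ((-5 - 25) - 4)**2 = (-30 - 4)**2 = (-34)**2 = 1156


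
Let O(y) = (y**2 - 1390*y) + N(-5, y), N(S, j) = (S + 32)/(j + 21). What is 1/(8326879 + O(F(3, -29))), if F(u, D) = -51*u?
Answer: 44/376770143 ≈ 1.1678e-7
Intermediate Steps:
N(S, j) = (32 + S)/(21 + j)
O(y) = y**2 - 1390*y + 27/(21 + y) (O(y) = (y**2 - 1390*y) + (32 - 5)/(21 + y) = (y**2 - 1390*y) + 27/(21 + y) = y**2 - 1390*y + 27/(21 + y))
1/(8326879 + O(F(3, -29))) = 1/(8326879 + (27 + (-51*3)*(-1390 - 51*3)*(21 - 51*3))/(21 - 51*3)) = 1/(8326879 + (27 - 153*(-1390 - 153)*(21 - 153))/(21 - 153)) = 1/(8326879 + (27 - 153*(-1543)*(-132))/(-132)) = 1/(8326879 - (27 - 31162428)/132) = 1/(8326879 - 1/132*(-31162401)) = 1/(8326879 + 10387467/44) = 1/(376770143/44) = 44/376770143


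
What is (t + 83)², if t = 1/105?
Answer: 75968656/11025 ≈ 6890.6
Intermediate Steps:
t = 1/105 ≈ 0.0095238
(t + 83)² = (1/105 + 83)² = (8716/105)² = 75968656/11025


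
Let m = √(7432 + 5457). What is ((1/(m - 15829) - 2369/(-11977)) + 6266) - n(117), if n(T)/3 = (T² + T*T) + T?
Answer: -228715072711873021/3000769703904 - √12889/250544352 ≈ -76219.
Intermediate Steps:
m = √12889 ≈ 113.53
n(T) = 3*T + 6*T² (n(T) = 3*((T² + T*T) + T) = 3*((T² + T²) + T) = 3*(2*T² + T) = 3*(T + 2*T²) = 3*T + 6*T²)
((1/(m - 15829) - 2369/(-11977)) + 6266) - n(117) = ((1/(√12889 - 15829) - 2369/(-11977)) + 6266) - 3*117*(1 + 2*117) = ((1/(-15829 + √12889) - 2369*(-1/11977)) + 6266) - 3*117*(1 + 234) = ((1/(-15829 + √12889) + 2369/11977) + 6266) - 3*117*235 = ((2369/11977 + 1/(-15829 + √12889)) + 6266) - 1*82485 = (75050251/11977 + 1/(-15829 + √12889)) - 82485 = -912872594/11977 + 1/(-15829 + √12889)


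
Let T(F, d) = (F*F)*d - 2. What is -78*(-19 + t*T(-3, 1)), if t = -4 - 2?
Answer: 4758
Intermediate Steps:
T(F, d) = -2 + d*F² (T(F, d) = F²*d - 2 = d*F² - 2 = -2 + d*F²)
t = -6
-78*(-19 + t*T(-3, 1)) = -78*(-19 - 6*(-2 + 1*(-3)²)) = -78*(-19 - 6*(-2 + 1*9)) = -78*(-19 - 6*(-2 + 9)) = -78*(-19 - 6*7) = -78*(-19 - 42) = -78*(-61) = 4758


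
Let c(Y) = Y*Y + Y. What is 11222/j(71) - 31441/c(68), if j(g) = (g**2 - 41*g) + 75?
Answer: -241649/149940 ≈ -1.6116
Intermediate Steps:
j(g) = 75 + g**2 - 41*g
c(Y) = Y + Y**2 (c(Y) = Y**2 + Y = Y + Y**2)
11222/j(71) - 31441/c(68) = 11222/(75 + 71**2 - 41*71) - 31441*1/(68*(1 + 68)) = 11222/(75 + 5041 - 2911) - 31441/(68*69) = 11222/2205 - 31441/4692 = 11222*(1/2205) - 31441*1/4692 = 11222/2205 - 1367/204 = -241649/149940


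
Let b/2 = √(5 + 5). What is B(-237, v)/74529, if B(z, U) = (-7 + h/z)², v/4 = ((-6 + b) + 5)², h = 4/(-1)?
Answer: 2739025/4186219401 ≈ 0.00065430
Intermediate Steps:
h = -4 (h = 4*(-1) = -4)
b = 2*√10 (b = 2*√(5 + 5) = 2*√10 ≈ 6.3246)
v = 4*(-1 + 2*√10)² (v = 4*((-6 + 2*√10) + 5)² = 4*(-1 + 2*√10)² ≈ 113.40)
B(z, U) = (-7 - 4/z)²
B(-237, v)/74529 = ((4 + 7*(-237))²/(-237)²)/74529 = ((4 - 1659)²/56169)*(1/74529) = ((1/56169)*(-1655)²)*(1/74529) = ((1/56169)*2739025)*(1/74529) = (2739025/56169)*(1/74529) = 2739025/4186219401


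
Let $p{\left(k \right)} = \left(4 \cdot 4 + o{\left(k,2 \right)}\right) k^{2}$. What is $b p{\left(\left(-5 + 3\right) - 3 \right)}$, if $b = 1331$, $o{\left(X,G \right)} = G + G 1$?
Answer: $665500$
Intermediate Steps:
$o{\left(X,G \right)} = 2 G$ ($o{\left(X,G \right)} = G + G = 2 G$)
$p{\left(k \right)} = 20 k^{2}$ ($p{\left(k \right)} = \left(4 \cdot 4 + 2 \cdot 2\right) k^{2} = \left(16 + 4\right) k^{2} = 20 k^{2}$)
$b p{\left(\left(-5 + 3\right) - 3 \right)} = 1331 \cdot 20 \left(\left(-5 + 3\right) - 3\right)^{2} = 1331 \cdot 20 \left(-2 - 3\right)^{2} = 1331 \cdot 20 \left(-5\right)^{2} = 1331 \cdot 20 \cdot 25 = 1331 \cdot 500 = 665500$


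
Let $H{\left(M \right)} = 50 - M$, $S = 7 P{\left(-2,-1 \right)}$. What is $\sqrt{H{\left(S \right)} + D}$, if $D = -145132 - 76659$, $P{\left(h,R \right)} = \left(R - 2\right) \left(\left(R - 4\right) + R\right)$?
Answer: $i \sqrt{221867} \approx 471.03 i$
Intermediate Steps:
$P{\left(h,R \right)} = \left(-4 + 2 R\right) \left(-2 + R\right)$ ($P{\left(h,R \right)} = \left(-2 + R\right) \left(\left(-4 + R\right) + R\right) = \left(-2 + R\right) \left(-4 + 2 R\right) = \left(-4 + 2 R\right) \left(-2 + R\right)$)
$S = 126$ ($S = 7 \left(8 - -8 + 2 \left(-1\right)^{2}\right) = 7 \left(8 + 8 + 2 \cdot 1\right) = 7 \left(8 + 8 + 2\right) = 7 \cdot 18 = 126$)
$D = -221791$
$\sqrt{H{\left(S \right)} + D} = \sqrt{\left(50 - 126\right) - 221791} = \sqrt{-76 - 221791} = \sqrt{-221867} = i \sqrt{221867}$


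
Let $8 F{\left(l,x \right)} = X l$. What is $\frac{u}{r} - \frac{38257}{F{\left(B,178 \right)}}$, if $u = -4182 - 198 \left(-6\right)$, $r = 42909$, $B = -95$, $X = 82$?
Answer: $\frac{2184872274}{55710185} \approx 39.219$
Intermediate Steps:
$F{\left(l,x \right)} = \frac{41 l}{4}$ ($F{\left(l,x \right)} = \frac{82 l}{8} = \frac{41 l}{4}$)
$u = -2994$ ($u = -4182 - -1188 = -4182 + 1188 = -2994$)
$\frac{u}{r} - \frac{38257}{F{\left(B,178 \right)}} = - \frac{2994}{42909} - \frac{38257}{\frac{41}{4} \left(-95\right)} = \left(-2994\right) \frac{1}{42909} - \frac{38257}{- \frac{3895}{4}} = - \frac{998}{14303} - - \frac{153028}{3895} = - \frac{998}{14303} + \frac{153028}{3895} = \frac{2184872274}{55710185}$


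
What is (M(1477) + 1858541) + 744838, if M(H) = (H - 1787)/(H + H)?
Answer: 3845190628/1477 ≈ 2.6034e+6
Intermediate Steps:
M(H) = (-1787 + H)/(2*H) (M(H) = (-1787 + H)/((2*H)) = (-1787 + H)*(1/(2*H)) = (-1787 + H)/(2*H))
(M(1477) + 1858541) + 744838 = ((½)*(-1787 + 1477)/1477 + 1858541) + 744838 = ((½)*(1/1477)*(-310) + 1858541) + 744838 = (-155/1477 + 1858541) + 744838 = 2745064902/1477 + 744838 = 3845190628/1477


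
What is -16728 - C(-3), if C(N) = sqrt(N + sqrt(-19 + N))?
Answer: -16728 - sqrt(-3 + I*sqrt(22)) ≈ -16729.0 - 2.0698*I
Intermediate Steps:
-16728 - C(-3) = -16728 - sqrt(-3 + sqrt(-19 - 3)) = -16728 - sqrt(-3 + sqrt(-22)) = -16728 - sqrt(-3 + I*sqrt(22))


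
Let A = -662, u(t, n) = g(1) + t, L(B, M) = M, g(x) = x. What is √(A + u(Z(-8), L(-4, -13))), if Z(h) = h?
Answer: I*√669 ≈ 25.865*I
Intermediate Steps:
u(t, n) = 1 + t
√(A + u(Z(-8), L(-4, -13))) = √(-662 + (1 - 8)) = √(-662 - 7) = √(-669) = I*√669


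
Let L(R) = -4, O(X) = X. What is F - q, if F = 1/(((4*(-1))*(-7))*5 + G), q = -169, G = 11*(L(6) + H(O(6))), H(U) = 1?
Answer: 18084/107 ≈ 169.01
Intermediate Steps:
G = -33 (G = 11*(-4 + 1) = 11*(-3) = -33)
F = 1/107 (F = 1/(((4*(-1))*(-7))*5 - 33) = 1/(-4*(-7)*5 - 33) = 1/(28*5 - 33) = 1/(140 - 33) = 1/107 ≈ 0.0093458)
F - q = 1/107 - 1*(-169) = 1/107 + 169 = 18084/107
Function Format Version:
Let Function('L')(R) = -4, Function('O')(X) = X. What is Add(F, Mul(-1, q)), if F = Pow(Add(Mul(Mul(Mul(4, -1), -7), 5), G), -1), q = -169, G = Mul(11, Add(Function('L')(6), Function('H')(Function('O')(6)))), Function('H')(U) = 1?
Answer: Rational(18084, 107) ≈ 169.01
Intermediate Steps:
G = -33 (G = Mul(11, Add(-4, 1)) = Mul(11, -3) = -33)
F = Rational(1, 107) (F = Pow(Add(Mul(Mul(Mul(4, -1), -7), 5), -33), -1) = Pow(Add(Mul(Mul(-4, -7), 5), -33), -1) = Pow(Add(Mul(28, 5), -33), -1) = Pow(Add(140, -33), -1) = Pow(107, -1) = Rational(1, 107) ≈ 0.0093458)
Add(F, Mul(-1, q)) = Add(Rational(1, 107), Mul(-1, -169)) = Add(Rational(1, 107), 169) = Rational(18084, 107)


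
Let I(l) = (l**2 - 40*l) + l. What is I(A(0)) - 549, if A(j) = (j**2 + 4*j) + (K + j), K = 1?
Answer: -587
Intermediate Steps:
A(j) = 1 + j**2 + 5*j (A(j) = (j**2 + 4*j) + (1 + j) = 1 + j**2 + 5*j)
I(l) = l**2 - 39*l
I(A(0)) - 549 = (1 + 0**2 + 5*0)*(-39 + (1 + 0**2 + 5*0)) - 549 = (1 + 0 + 0)*(-39 + (1 + 0 + 0)) - 549 = 1*(-39 + 1) - 549 = 1*(-38) - 549 = -38 - 549 = -587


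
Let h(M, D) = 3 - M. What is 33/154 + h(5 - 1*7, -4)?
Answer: 73/14 ≈ 5.2143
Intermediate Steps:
33/154 + h(5 - 1*7, -4) = 33/154 + (3 - (5 - 1*7)) = (1/154)*33 + (3 - (5 - 7)) = 3/14 + (3 - 1*(-2)) = 3/14 + (3 + 2) = 3/14 + 5 = 73/14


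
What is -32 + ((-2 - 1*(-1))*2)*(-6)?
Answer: -20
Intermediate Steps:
-32 + ((-2 - 1*(-1))*2)*(-6) = -32 + ((-2 + 1)*2)*(-6) = -32 - 1*2*(-6) = -32 - 2*(-6) = -32 + 12 = -20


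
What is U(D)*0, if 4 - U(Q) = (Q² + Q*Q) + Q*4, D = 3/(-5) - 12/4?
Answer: 0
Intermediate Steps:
D = -18/5 (D = 3*(-⅕) - 12*¼ = -⅗ - 3 = -18/5 ≈ -3.6000)
U(Q) = 4 - 4*Q - 2*Q² (U(Q) = 4 - ((Q² + Q*Q) + Q*4) = 4 - ((Q² + Q²) + 4*Q) = 4 - (2*Q² + 4*Q) = 4 + (-4*Q - 2*Q²) = 4 - 4*Q - 2*Q²)
U(D)*0 = (4 - 4*(-18/5) - 2*(-18/5)²)*0 = (4 + 72/5 - 2*324/25)*0 = (4 + 72/5 - 648/25)*0 = -188/25*0 = 0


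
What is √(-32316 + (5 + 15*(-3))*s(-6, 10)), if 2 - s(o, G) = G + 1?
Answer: 2*I*√7989 ≈ 178.76*I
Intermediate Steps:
s(o, G) = 1 - G (s(o, G) = 2 - (G + 1) = 2 - (1 + G) = 2 + (-1 - G) = 1 - G)
√(-32316 + (5 + 15*(-3))*s(-6, 10)) = √(-32316 + (5 + 15*(-3))*(1 - 1*10)) = √(-32316 + (5 - 45)*(1 - 10)) = √(-32316 - 40*(-9)) = √(-32316 + 360) = √(-31956) = 2*I*√7989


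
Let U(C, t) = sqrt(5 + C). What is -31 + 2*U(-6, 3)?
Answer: -31 + 2*I ≈ -31.0 + 2.0*I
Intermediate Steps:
-31 + 2*U(-6, 3) = -31 + 2*sqrt(5 - 6) = -31 + 2*sqrt(-1) = -31 + 2*I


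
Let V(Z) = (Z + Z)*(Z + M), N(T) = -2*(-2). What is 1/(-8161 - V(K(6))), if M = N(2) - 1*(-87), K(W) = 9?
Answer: -1/9961 ≈ -0.00010039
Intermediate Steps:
N(T) = 4
M = 91 (M = 4 - 1*(-87) = 4 + 87 = 91)
V(Z) = 2*Z*(91 + Z) (V(Z) = (Z + Z)*(Z + 91) = (2*Z)*(91 + Z) = 2*Z*(91 + Z))
1/(-8161 - V(K(6))) = 1/(-8161 - 2*9*(91 + 9)) = 1/(-8161 - 2*9*100) = 1/(-8161 - 1*1800) = 1/(-8161 - 1800) = 1/(-9961) = -1/9961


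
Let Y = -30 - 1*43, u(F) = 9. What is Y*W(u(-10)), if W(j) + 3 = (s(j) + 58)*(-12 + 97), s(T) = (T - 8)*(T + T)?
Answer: -471361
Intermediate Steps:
s(T) = 2*T*(-8 + T) (s(T) = (-8 + T)*(2*T) = 2*T*(-8 + T))
Y = -73 (Y = -30 - 43 = -73)
W(j) = 4927 + 170*j*(-8 + j) (W(j) = -3 + (2*j*(-8 + j) + 58)*(-12 + 97) = -3 + (58 + 2*j*(-8 + j))*85 = -3 + (4930 + 170*j*(-8 + j)) = 4927 + 170*j*(-8 + j))
Y*W(u(-10)) = -73*(4927 + 170*9*(-8 + 9)) = -73*(4927 + 170*9*1) = -73*(4927 + 1530) = -73*6457 = -471361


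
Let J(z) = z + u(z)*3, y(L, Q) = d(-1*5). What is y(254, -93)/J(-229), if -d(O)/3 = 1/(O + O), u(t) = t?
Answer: -3/9160 ≈ -0.00032751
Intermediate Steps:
d(O) = -3/(2*O) (d(O) = -3/(O + O) = -3*1/(2*O) = -3/(2*O))
y(L, Q) = 3/10 (y(L, Q) = -3/(2*((-1*5))) = -3/2/(-5) = -3/2*(-⅕) = 3/10)
J(z) = 4*z (J(z) = z + z*3 = z + 3*z = 4*z)
y(254, -93)/J(-229) = 3/(10*((4*(-229)))) = (3/10)/(-916) = (3/10)*(-1/916) = -3/9160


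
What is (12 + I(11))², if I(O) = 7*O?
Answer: 7921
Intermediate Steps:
(12 + I(11))² = (12 + 7*11)² = (12 + 77)² = 89² = 7921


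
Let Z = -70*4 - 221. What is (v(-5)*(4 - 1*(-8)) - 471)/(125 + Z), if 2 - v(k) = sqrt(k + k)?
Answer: 447/376 + 3*I*sqrt(10)/94 ≈ 1.1888 + 0.10092*I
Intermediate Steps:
v(k) = 2 - sqrt(2)*sqrt(k) (v(k) = 2 - sqrt(k + k) = 2 - sqrt(2*k) = 2 - sqrt(2)*sqrt(k))
Z = -501 (Z = -280 - 221 = -501)
(v(-5)*(4 - 1*(-8)) - 471)/(125 + Z) = ((2 - sqrt(2)*sqrt(-5))*(4 - 1*(-8)) - 471)/(125 - 501) = ((2 - sqrt(2)*I*sqrt(5))*(4 + 8) - 471)/(-376) = ((2 - I*sqrt(10))*12 - 471)*(-1/376) = ((24 - 12*I*sqrt(10)) - 471)*(-1/376) = (-447 - 12*I*sqrt(10))*(-1/376) = 447/376 + 3*I*sqrt(10)/94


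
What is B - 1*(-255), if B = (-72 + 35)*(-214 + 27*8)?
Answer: 181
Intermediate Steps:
B = -74 (B = -37*(-214 + 216) = -37*2 = -74)
B - 1*(-255) = -74 - 1*(-255) = -74 + 255 = 181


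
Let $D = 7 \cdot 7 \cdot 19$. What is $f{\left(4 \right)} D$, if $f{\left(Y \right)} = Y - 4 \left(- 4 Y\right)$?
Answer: $63308$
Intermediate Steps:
$f{\left(Y \right)} = 17 Y$ ($f{\left(Y \right)} = Y + 16 Y = 17 Y$)
$D = 931$ ($D = 49 \cdot 19 = 931$)
$f{\left(4 \right)} D = 17 \cdot 4 \cdot 931 = 68 \cdot 931 = 63308$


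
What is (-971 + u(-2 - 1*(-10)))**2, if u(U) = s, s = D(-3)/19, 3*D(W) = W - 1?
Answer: 3063733201/3249 ≈ 9.4298e+5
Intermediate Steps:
D(W) = -1/3 + W/3 (D(W) = (W - 1)/3 = (-1 + W)/3 = -1/3 + W/3)
s = -4/57 (s = (-1/3 + (1/3)*(-3))/19 = (-1/3 - 1)*(1/19) = -4/3*1/19 = -4/57 ≈ -0.070175)
u(U) = -4/57
(-971 + u(-2 - 1*(-10)))**2 = (-971 - 4/57)**2 = (-55351/57)**2 = 3063733201/3249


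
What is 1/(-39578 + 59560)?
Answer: 1/19982 ≈ 5.0045e-5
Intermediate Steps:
1/(-39578 + 59560) = 1/19982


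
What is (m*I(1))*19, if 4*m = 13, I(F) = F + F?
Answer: 247/2 ≈ 123.50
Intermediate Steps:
I(F) = 2*F
m = 13/4 (m = (¼)*13 = 13/4 ≈ 3.2500)
(m*I(1))*19 = (13*(2*1)/4)*19 = ((13/4)*2)*19 = (13/2)*19 = 247/2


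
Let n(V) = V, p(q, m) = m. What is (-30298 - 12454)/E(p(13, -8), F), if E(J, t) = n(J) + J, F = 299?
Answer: 2672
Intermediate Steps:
E(J, t) = 2*J (E(J, t) = J + J = 2*J)
(-30298 - 12454)/E(p(13, -8), F) = (-30298 - 12454)/((2*(-8))) = -42752/(-16) = -42752*(-1/16) = 2672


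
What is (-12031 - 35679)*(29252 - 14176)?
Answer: -719275960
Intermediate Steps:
(-12031 - 35679)*(29252 - 14176) = -47710*15076 = -719275960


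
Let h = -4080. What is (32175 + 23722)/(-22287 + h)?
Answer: -55897/26367 ≈ -2.1200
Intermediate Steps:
(32175 + 23722)/(-22287 + h) = (32175 + 23722)/(-22287 - 4080) = 55897/(-26367) = 55897*(-1/26367) = -55897/26367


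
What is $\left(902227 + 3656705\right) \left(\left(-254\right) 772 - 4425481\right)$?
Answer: $-21069418804308$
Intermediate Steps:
$\left(902227 + 3656705\right) \left(\left(-254\right) 772 - 4425481\right) = 4558932 \left(-196088 - 4425481\right) = 4558932 \left(-4621569\right) = -21069418804308$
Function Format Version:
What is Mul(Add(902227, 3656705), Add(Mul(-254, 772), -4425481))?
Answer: -21069418804308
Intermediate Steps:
Mul(Add(902227, 3656705), Add(Mul(-254, 772), -4425481)) = Mul(4558932, Add(-196088, -4425481)) = Mul(4558932, -4621569) = -21069418804308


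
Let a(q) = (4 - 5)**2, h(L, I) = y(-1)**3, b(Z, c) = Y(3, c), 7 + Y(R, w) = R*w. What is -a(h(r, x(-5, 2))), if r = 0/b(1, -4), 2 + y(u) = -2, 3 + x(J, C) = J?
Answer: -1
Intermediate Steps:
Y(R, w) = -7 + R*w
b(Z, c) = -7 + 3*c
x(J, C) = -3 + J
y(u) = -4 (y(u) = -2 - 2 = -4)
r = 0 (r = 0/(-7 + 3*(-4)) = 0/(-7 - 12) = 0/(-19) = 0*(-1/19) = 0)
h(L, I) = -64 (h(L, I) = (-4)**3 = -64)
a(q) = 1 (a(q) = (-1)**2 = 1)
-a(h(r, x(-5, 2))) = -1*1 = -1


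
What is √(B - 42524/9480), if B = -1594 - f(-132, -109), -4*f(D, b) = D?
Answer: I*√9163891770/2370 ≈ 40.392*I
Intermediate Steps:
f(D, b) = -D/4
B = -1627 (B = -1594 - (-1)*(-132)/4 = -1594 - 1*33 = -1594 - 33 = -1627)
√(B - 42524/9480) = √(-1627 - 42524/9480) = √(-1627 - 42524*1/9480) = √(-1627 - 10631/2370) = √(-3866621/2370) = I*√9163891770/2370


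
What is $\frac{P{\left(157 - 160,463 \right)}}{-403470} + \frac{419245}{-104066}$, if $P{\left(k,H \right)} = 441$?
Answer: $- \frac{4699963146}{1166319695} \approx -4.0297$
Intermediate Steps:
$\frac{P{\left(157 - 160,463 \right)}}{-403470} + \frac{419245}{-104066} = \frac{441}{-403470} + \frac{419245}{-104066} = 441 \left(- \frac{1}{403470}\right) + 419245 \left(- \frac{1}{104066}\right) = - \frac{49}{44830} - \frac{419245}{104066} = - \frac{4699963146}{1166319695}$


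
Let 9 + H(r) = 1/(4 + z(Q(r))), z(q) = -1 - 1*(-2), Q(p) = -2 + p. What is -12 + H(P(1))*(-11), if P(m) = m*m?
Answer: 424/5 ≈ 84.800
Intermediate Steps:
z(q) = 1 (z(q) = -1 + 2 = 1)
P(m) = m²
H(r) = -44/5 (H(r) = -9 + 1/(4 + 1) = -9 + 1/5 = -9 + ⅕ = -44/5)
-12 + H(P(1))*(-11) = -12 - 44/5*(-11) = -12 + 484/5 = 424/5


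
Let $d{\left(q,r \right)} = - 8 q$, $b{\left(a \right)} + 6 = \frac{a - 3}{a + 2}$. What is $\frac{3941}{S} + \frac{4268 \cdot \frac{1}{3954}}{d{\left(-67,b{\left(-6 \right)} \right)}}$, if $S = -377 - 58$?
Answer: $- \frac{695873177}{76826220} \approx -9.0578$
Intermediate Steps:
$b{\left(a \right)} = -6 + \frac{-3 + a}{2 + a}$ ($b{\left(a \right)} = -6 + \frac{a - 3}{a + 2} = -6 + \frac{-3 + a}{2 + a}$)
$S = -435$ ($S = -377 - 58 = -435$)
$\frac{3941}{S} + \frac{4268 \cdot \frac{1}{3954}}{d{\left(-67,b{\left(-6 \right)} \right)}} = \frac{3941}{-435} + \frac{4268 \cdot \frac{1}{3954}}{\left(-8\right) \left(-67\right)} = 3941 \left(- \frac{1}{435}\right) + \frac{4268 \cdot \frac{1}{3954}}{536} = - \frac{3941}{435} + \frac{2134}{1977} \cdot \frac{1}{536} = - \frac{3941}{435} + \frac{1067}{529836} = - \frac{695873177}{76826220}$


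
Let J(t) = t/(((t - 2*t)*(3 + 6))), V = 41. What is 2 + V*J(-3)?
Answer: -23/9 ≈ -2.5556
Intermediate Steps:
J(t) = -1/9 (J(t) = t/((-t*9)) = t/((-9*t)) = t*(-1/(9*t)) = -1/9)
2 + V*J(-3) = 2 + 41*(-1/9) = 2 - 41/9 = -23/9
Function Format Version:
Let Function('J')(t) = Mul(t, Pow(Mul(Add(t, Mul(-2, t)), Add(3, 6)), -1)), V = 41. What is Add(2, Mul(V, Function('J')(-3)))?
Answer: Rational(-23, 9) ≈ -2.5556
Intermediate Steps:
Function('J')(t) = Rational(-1, 9) (Function('J')(t) = Mul(t, Pow(Mul(Mul(-1, t), 9), -1)) = Mul(t, Pow(Mul(-9, t), -1)) = Mul(t, Mul(Rational(-1, 9), Pow(t, -1))) = Rational(-1, 9))
Add(2, Mul(V, Function('J')(-3))) = Add(2, Mul(41, Rational(-1, 9))) = Add(2, Rational(-41, 9)) = Rational(-23, 9)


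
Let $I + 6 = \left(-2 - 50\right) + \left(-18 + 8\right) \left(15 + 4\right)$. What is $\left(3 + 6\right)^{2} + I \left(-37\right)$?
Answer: $9257$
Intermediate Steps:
$I = -248$ ($I = -6 + \left(\left(-2 - 50\right) + \left(-18 + 8\right) \left(15 + 4\right)\right) = -6 - 242 = -248$)
$\left(3 + 6\right)^{2} + I \left(-37\right) = \left(3 + 6\right)^{2} - -9176 = 9^{2} + 9176 = 81 + 9176 = 9257$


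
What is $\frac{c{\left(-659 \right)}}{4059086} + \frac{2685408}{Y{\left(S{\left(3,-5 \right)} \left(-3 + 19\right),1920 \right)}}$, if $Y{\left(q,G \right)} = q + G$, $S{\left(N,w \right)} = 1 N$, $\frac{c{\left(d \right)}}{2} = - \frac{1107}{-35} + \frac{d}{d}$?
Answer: $\frac{3974068490552}{2912394205} \approx 1364.5$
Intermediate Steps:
$c{\left(d \right)} = \frac{2284}{35}$ ($c{\left(d \right)} = 2 \left(- \frac{1107}{-35} + \frac{d}{d}\right) = 2 \left(\left(-1107\right) \left(- \frac{1}{35}\right) + 1\right) = 2 \left(\frac{1107}{35} + 1\right) = 2 \cdot \frac{1142}{35} = \frac{2284}{35}$)
$S{\left(N,w \right)} = N$
$Y{\left(q,G \right)} = G + q$
$\frac{c{\left(-659 \right)}}{4059086} + \frac{2685408}{Y{\left(S{\left(3,-5 \right)} \left(-3 + 19\right),1920 \right)}} = \frac{2284}{35 \cdot 4059086} + \frac{2685408}{1920 + 3 \left(-3 + 19\right)} = \frac{2284}{35} \cdot \frac{1}{4059086} + \frac{2685408}{1920 + 3 \cdot 16} = \frac{1142}{71034005} + \frac{2685408}{1920 + 48} = \frac{1142}{71034005} + \frac{2685408}{1968} = \frac{1142}{71034005} + 2685408 \cdot \frac{1}{1968} = \frac{1142}{71034005} + \frac{55946}{41} = \frac{3974068490552}{2912394205}$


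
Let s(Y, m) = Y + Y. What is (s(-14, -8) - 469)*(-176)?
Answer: 87472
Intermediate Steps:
s(Y, m) = 2*Y
(s(-14, -8) - 469)*(-176) = (2*(-14) - 469)*(-176) = (-28 - 469)*(-176) = -497*(-176) = 87472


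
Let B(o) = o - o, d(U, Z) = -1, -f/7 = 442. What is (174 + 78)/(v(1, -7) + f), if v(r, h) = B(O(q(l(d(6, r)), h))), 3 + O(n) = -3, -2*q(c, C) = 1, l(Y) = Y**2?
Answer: -18/221 ≈ -0.081448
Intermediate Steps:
f = -3094 (f = -7*442 = -3094)
q(c, C) = -1/2 (q(c, C) = -1/2*1 = -1/2)
O(n) = -6 (O(n) = -3 - 3 = -6)
B(o) = 0
v(r, h) = 0
(174 + 78)/(v(1, -7) + f) = (174 + 78)/(0 - 3094) = 252/(-3094) = 252*(-1/3094) = -18/221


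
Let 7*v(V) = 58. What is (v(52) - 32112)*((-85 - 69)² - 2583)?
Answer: -678447794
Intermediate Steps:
v(V) = 58/7 (v(V) = (⅐)*58 = 58/7)
(v(52) - 32112)*((-85 - 69)² - 2583) = (58/7 - 32112)*((-85 - 69)² - 2583) = -224726*((-154)² - 2583)/7 = -224726*(23716 - 2583)/7 = -224726/7*21133 = -678447794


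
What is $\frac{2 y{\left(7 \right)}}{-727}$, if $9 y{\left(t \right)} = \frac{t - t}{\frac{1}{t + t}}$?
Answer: $0$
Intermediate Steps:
$y{\left(t \right)} = 0$ ($y{\left(t \right)} = \frac{\left(t - t\right) \frac{1}{\frac{1}{t + t}}}{9} = \frac{0 \frac{1}{\frac{1}{2 t}}}{9} = \frac{0 \frac{1}{\frac{1}{2} \frac{1}{t}}}{9} = \frac{0 \cdot 2 t}{9} = \frac{1}{9} \cdot 0 = 0$)
$\frac{2 y{\left(7 \right)}}{-727} = \frac{2 \cdot 0}{-727} = 0 \left(- \frac{1}{727}\right) = 0$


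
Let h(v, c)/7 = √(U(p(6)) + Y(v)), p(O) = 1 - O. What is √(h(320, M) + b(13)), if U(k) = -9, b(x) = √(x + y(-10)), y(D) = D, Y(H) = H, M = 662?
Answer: √(√3 + 7*√311) ≈ 11.188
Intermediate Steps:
b(x) = √(-10 + x) (b(x) = √(x - 10) = √(-10 + x))
h(v, c) = 7*√(-9 + v)
√(h(320, M) + b(13)) = √(7*√(-9 + 320) + √(-10 + 13)) = √(7*√311 + √3) = √(√3 + 7*√311)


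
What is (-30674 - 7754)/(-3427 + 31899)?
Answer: -9607/7118 ≈ -1.3497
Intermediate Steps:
(-30674 - 7754)/(-3427 + 31899) = -38428/28472 = -38428*1/28472 = -9607/7118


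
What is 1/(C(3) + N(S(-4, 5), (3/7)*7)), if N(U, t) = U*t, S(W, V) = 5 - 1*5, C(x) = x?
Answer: 1/3 ≈ 0.33333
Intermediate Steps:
S(W, V) = 0 (S(W, V) = 5 - 5 = 0)
1/(C(3) + N(S(-4, 5), (3/7)*7)) = 1/(3 + 0*((3/7)*7)) = 1/(3 + 0*3) = 1/(3 + 0) = 1/3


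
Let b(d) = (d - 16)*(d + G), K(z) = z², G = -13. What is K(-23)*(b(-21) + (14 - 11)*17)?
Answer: 692461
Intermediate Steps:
b(d) = (-16 + d)*(-13 + d) (b(d) = (d - 16)*(d - 13) = (-16 + d)*(-13 + d))
K(-23)*(b(-21) + (14 - 11)*17) = (-23)²*((208 + (-21)² - 29*(-21)) + (14 - 11)*17) = 529*((208 + 441 + 609) + 3*17) = 529*(1258 + 51) = 529*1309 = 692461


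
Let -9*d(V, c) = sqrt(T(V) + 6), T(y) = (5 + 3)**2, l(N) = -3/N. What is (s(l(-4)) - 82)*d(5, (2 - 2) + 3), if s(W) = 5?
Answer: 77*sqrt(70)/9 ≈ 71.581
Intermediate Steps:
T(y) = 64 (T(y) = 8**2 = 64)
d(V, c) = -sqrt(70)/9 (d(V, c) = -sqrt(64 + 6)/9 = -sqrt(70)/9)
(s(l(-4)) - 82)*d(5, (2 - 2) + 3) = (5 - 82)*(-sqrt(70)/9) = -(-77)*sqrt(70)/9 = 77*sqrt(70)/9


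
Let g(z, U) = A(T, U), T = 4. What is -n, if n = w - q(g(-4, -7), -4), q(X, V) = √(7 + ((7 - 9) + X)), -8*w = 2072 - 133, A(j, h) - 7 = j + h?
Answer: 1963/8 ≈ 245.38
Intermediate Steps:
A(j, h) = 7 + h + j (A(j, h) = 7 + (j + h) = 7 + (h + j) = 7 + h + j)
g(z, U) = 11 + U (g(z, U) = 7 + U + 4 = 11 + U)
w = -1939/8 (w = -(2072 - 133)/8 = -⅛*1939 = -1939/8 ≈ -242.38)
q(X, V) = √(5 + X) (q(X, V) = √(7 + (-2 + X)) = √(5 + X))
n = -1963/8 (n = -1939/8 - √(5 + (11 - 7)) = -1939/8 - √(5 + 4) = -1939/8 - √9 = -1939/8 - 1*3 = -1939/8 - 3 = -1963/8 ≈ -245.38)
-n = -1*(-1963/8) = 1963/8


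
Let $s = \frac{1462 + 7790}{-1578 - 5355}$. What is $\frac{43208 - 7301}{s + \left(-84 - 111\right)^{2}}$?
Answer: $\frac{27660359}{29290897} \approx 0.94433$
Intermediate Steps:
$s = - \frac{3084}{2311}$ ($s = \frac{9252}{-6933} = 9252 \left(- \frac{1}{6933}\right) = - \frac{3084}{2311} \approx -1.3345$)
$\frac{43208 - 7301}{s + \left(-84 - 111\right)^{2}} = \frac{43208 - 7301}{- \frac{3084}{2311} + \left(-84 - 111\right)^{2}} = \frac{35907}{- \frac{3084}{2311} + \left(-195\right)^{2}} = \frac{35907}{- \frac{3084}{2311} + 38025} = \frac{35907}{\frac{87872691}{2311}} = 35907 \cdot \frac{2311}{87872691} = \frac{27660359}{29290897}$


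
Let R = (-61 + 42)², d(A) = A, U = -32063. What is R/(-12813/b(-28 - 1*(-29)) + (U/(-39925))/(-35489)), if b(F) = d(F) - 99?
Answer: 50127028941850/18154715096051 ≈ 2.7611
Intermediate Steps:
b(F) = -99 + F (b(F) = F - 99 = -99 + F)
R = 361 (R = (-19)² = 361)
R/(-12813/b(-28 - 1*(-29)) + (U/(-39925))/(-35489)) = 361/(-12813/(-99 + (-28 - 1*(-29))) - 32063/(-39925)/(-35489)) = 361/(-12813/(-99 + (-28 + 29)) - 32063*(-1/39925)*(-1/35489)) = 361/(-12813/(-99 + 1) + (32063/39925)*(-1/35489)) = 361/(-12813/(-98) - 32063/1416898325) = 361/(-12813*(-1/98) - 32063/1416898325) = 361/(12813/98 - 32063/1416898325) = 361/(18154715096051/138856035850) = 361*(138856035850/18154715096051) = 50127028941850/18154715096051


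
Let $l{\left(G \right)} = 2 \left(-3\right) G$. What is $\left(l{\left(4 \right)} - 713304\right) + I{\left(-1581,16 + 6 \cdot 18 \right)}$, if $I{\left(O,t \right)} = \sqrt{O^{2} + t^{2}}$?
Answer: $-713328 + 31 \sqrt{2617} \approx -7.1174 \cdot 10^{5}$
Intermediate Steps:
$l{\left(G \right)} = - 6 G$
$\left(l{\left(4 \right)} - 713304\right) + I{\left(-1581,16 + 6 \cdot 18 \right)} = \left(\left(-6\right) 4 - 713304\right) + \sqrt{\left(-1581\right)^{2} + \left(16 + 6 \cdot 18\right)^{2}} = \left(-24 - 713304\right) + \sqrt{2499561 + \left(16 + 108\right)^{2}} = -713328 + \sqrt{2499561 + 124^{2}} = -713328 + \sqrt{2499561 + 15376} = -713328 + \sqrt{2514937} = -713328 + 31 \sqrt{2617}$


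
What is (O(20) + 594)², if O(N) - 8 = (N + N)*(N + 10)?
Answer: 3247204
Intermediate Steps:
O(N) = 8 + 2*N*(10 + N) (O(N) = 8 + (N + N)*(N + 10) = 8 + (2*N)*(10 + N) = 8 + 2*N*(10 + N))
(O(20) + 594)² = ((8 + 2*20² + 20*20) + 594)² = ((8 + 2*400 + 400) + 594)² = ((8 + 800 + 400) + 594)² = (1208 + 594)² = 1802² = 3247204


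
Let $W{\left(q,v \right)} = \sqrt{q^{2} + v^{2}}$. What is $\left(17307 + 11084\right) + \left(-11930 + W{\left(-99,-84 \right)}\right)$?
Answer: $16461 + 3 \sqrt{1873} \approx 16591.0$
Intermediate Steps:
$\left(17307 + 11084\right) + \left(-11930 + W{\left(-99,-84 \right)}\right) = \left(17307 + 11084\right) - \left(11930 - \sqrt{\left(-99\right)^{2} + \left(-84\right)^{2}}\right) = 28391 - \left(11930 - \sqrt{9801 + 7056}\right) = 28391 - \left(11930 - \sqrt{16857}\right) = 28391 - \left(11930 - 3 \sqrt{1873}\right) = 16461 + 3 \sqrt{1873}$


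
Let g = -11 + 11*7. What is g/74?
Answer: 33/37 ≈ 0.89189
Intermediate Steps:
g = 66 (g = -11 + 77 = 66)
g/74 = 66/74 = (1/74)*66 = 33/37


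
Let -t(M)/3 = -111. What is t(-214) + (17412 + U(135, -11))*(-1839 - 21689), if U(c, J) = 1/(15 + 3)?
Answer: -3687034591/9 ≈ -4.0967e+8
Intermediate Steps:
t(M) = 333 (t(M) = -3*(-111) = 333)
U(c, J) = 1/18
t(-214) + (17412 + U(135, -11))*(-1839 - 21689) = 333 + (17412 + 1/18)*(-1839 - 21689) = 333 + (313417/18)*(-23528) = 333 - 3687037588/9 = -3687034591/9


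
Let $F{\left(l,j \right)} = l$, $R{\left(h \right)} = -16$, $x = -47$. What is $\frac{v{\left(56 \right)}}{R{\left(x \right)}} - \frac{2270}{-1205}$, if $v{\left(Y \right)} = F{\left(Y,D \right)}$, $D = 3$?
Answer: $- \frac{779}{482} \approx -1.6162$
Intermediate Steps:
$v{\left(Y \right)} = Y$
$\frac{v{\left(56 \right)}}{R{\left(x \right)}} - \frac{2270}{-1205} = \frac{56}{-16} - \frac{2270}{-1205} = 56 \left(- \frac{1}{16}\right) - - \frac{454}{241} = - \frac{7}{2} + \frac{454}{241} = - \frac{779}{482}$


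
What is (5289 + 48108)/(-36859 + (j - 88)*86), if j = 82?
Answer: -53397/37375 ≈ -1.4287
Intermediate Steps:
(5289 + 48108)/(-36859 + (j - 88)*86) = (5289 + 48108)/(-36859 + (82 - 88)*86) = 53397/(-36859 - 6*86) = 53397/(-36859 - 516) = 53397/(-37375) = 53397*(-1/37375) = -53397/37375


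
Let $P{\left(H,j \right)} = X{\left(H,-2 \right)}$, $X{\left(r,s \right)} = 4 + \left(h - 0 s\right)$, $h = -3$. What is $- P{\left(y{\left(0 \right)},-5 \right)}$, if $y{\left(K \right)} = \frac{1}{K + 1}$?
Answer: $-1$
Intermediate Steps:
$y{\left(K \right)} = \frac{1}{1 + K}$
$X{\left(r,s \right)} = 1$ ($X{\left(r,s \right)} = 4 - \left(3 + 0 s\right) = 4 - 3 = 1$)
$P{\left(H,j \right)} = 1$
$- P{\left(y{\left(0 \right)},-5 \right)} = \left(-1\right) 1 = -1$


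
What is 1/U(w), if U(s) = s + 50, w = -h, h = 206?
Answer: -1/156 ≈ -0.0064103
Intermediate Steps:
w = -206 (w = -1*206 = -206)
U(s) = 50 + s
1/U(w) = 1/(50 - 206) = 1/(-156) = -1/156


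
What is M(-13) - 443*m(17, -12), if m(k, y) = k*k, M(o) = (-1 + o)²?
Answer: -127831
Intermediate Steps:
m(k, y) = k²
M(-13) - 443*m(17, -12) = (-1 - 13)² - 443*17² = (-14)² - 443*289 = 196 - 128027 = -127831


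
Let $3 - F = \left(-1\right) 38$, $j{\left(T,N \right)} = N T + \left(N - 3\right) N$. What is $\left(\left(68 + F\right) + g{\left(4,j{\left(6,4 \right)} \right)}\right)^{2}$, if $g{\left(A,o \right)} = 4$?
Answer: $12769$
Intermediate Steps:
$j{\left(T,N \right)} = N T + N \left(-3 + N\right)$ ($j{\left(T,N \right)} = N T + \left(N - 3\right) N = N T + \left(-3 + N\right) N = N T + N \left(-3 + N\right)$)
$F = 41$ ($F = 3 - \left(-1\right) 38 = 3 - -38 = 3 + 38 = 41$)
$\left(\left(68 + F\right) + g{\left(4,j{\left(6,4 \right)} \right)}\right)^{2} = \left(\left(68 + 41\right) + 4\right)^{2} = \left(109 + 4\right)^{2} = 113^{2} = 12769$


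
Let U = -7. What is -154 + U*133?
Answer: -1085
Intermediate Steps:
-154 + U*133 = -154 - 7*133 = -154 - 931 = -1085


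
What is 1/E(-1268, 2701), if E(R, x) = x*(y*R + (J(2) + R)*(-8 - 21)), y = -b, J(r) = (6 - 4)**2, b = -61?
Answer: -1/109909092 ≈ -9.0984e-9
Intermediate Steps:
J(r) = 4 (J(r) = 2**2 = 4)
y = 61 (y = -1*(-61) = 61)
E(R, x) = x*(-116 + 32*R) (E(R, x) = x*(61*R + (4 + R)*(-8 - 21)) = x*(61*R + (4 + R)*(-29)) = x*(61*R + (-116 - 29*R)) = x*(-116 + 32*R))
1/E(-1268, 2701) = 1/(4*2701*(-29 + 8*(-1268))) = 1/(4*2701*(-29 - 10144)) = 1/(4*2701*(-10173)) = 1/(-109909092) = -1/109909092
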